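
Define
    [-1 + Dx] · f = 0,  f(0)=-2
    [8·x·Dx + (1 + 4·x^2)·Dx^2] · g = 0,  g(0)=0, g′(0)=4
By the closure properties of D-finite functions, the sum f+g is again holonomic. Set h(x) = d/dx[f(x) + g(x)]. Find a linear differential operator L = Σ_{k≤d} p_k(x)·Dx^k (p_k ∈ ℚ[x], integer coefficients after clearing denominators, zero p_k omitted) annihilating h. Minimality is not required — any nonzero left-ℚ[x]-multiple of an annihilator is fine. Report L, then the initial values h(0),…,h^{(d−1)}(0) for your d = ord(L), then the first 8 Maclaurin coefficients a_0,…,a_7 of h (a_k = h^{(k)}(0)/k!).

f: a_k = -2, -2, -1, -1/3, -1/12, -1/60, -1/360, -1/2520, …
g: a_k = 0, 4, 0, -16/3, 0, 64/5, 0, -256/7, …
f+g: L₀ = lclm(L_f,L_g), ord ≤ 1+2.
Differentiate: ansatz ord ≤ ord L₀ ⇒ L.
L = (8 - 8·x - 96·x^2 - 32·x^3) + (-9 + 88·x^2 - 16·x^4)·Dx + (1 + 8·x + 8·x^2 + 32·x^3 + 16·x^4)·Dx^2  (order 2).
h: a_k = 2, -2, -17, -1/3, 767/12, -1/60, -92161/360, -1/2520, …
ICs: h(0) = 2, h′(0) = -2.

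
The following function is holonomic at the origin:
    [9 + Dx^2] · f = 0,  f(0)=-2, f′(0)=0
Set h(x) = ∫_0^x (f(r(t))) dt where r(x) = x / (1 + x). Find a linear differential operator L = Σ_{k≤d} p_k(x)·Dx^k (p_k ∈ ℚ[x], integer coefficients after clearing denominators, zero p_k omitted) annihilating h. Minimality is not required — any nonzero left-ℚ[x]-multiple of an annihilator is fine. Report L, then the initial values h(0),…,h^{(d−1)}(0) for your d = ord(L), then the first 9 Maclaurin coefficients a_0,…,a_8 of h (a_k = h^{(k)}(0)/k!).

f: a_k = -2, 0, 9, 0, -27/4, 0, 81/40, 0, -729/2240, …
Substitute x→r, Dx→(1/r')Dx; clear ⇒ L₀.
Integrate: L := L₀·Dx.
L = 9·Dx + (2 + 6·x + 6·x^2 + 2·x^3)·Dx^2 + (1 + 4·x + 6·x^2 + 4·x^3 + x^4)·Dx^3  (order 3).
h: a_k = 0, -2, 0, 3, -9/2, 81/20, -3/2, -117/40, 1377/160, …
ICs: h(0) = 0, h′(0) = -2, h′′(0) = 0.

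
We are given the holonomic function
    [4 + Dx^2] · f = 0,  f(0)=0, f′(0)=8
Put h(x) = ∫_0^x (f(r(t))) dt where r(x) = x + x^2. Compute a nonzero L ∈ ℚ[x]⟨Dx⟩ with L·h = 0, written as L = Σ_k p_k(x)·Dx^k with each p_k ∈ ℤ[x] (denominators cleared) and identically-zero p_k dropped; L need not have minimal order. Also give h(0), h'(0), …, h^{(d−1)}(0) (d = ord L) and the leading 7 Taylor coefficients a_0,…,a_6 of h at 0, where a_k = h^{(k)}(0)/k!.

L = (4 + 24·x + 48·x^2 + 32·x^3)·Dx - 2·Dx^2 + (1 + 2·x)·Dx^3  (order 3).
h: a_k = 0, 0, 4, 8/3, -4/3, -16/5, -112/45, …
ICs: h(0) = 0, h′(0) = 0, h′′(0) = 8.

f: a_k = 0, 8, 0, -16/3, 0, 16/15, 0, …
Substitute x→r, Dx→(1/r')Dx; clear ⇒ L₀.
∫: right-multiply L₀ by Dx.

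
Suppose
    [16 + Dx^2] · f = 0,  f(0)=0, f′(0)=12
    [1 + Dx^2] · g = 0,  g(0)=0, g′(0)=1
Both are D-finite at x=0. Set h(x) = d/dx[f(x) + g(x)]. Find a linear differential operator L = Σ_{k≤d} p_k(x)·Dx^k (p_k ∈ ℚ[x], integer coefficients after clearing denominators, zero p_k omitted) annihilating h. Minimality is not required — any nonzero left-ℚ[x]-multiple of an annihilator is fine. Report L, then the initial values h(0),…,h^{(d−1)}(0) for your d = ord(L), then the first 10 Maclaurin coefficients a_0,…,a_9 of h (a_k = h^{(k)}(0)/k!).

f: a_k = 0, 12, 0, -32, 0, 128/5, 0, -1024/105, 0, 2048/945, …
g: a_k = 0, 1, 0, -1/6, 0, 1/120, 0, -1/5040, 0, 1/362880, …
Sum ⇒ L₀ = lclm(L_f,L_g) in ℚ(x)⟨Dx⟩.
h=h₀': d/dx-closure on L₀ ⇒ L.
L = 16 + 17·Dx^2 + Dx^4  (order 4).
h: a_k = 13, 0, -193/2, 0, 3073/24, 0, -49153/720, 0, 786433/40320, 0, …
ICs: h(0) = 13, h′(0) = 0, h′′(0) = -193, h′′′(0) = 0.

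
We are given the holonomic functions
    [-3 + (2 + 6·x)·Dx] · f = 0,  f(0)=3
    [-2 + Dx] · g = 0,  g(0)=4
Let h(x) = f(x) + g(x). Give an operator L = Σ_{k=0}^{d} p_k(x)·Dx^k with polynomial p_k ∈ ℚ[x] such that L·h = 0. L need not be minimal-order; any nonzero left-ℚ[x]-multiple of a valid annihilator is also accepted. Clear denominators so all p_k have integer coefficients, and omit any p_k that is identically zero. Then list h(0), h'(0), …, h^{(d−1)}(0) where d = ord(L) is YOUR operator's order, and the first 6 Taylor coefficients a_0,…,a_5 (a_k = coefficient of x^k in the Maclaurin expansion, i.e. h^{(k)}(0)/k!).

f: a_k = 3, 9/2, -27/8, 81/16, -1215/128, 5103/256, …
g: a_k = 4, 8, 8, 16/3, 8/3, 16/15, …
Sum ⇒ L₀ = lclm(L_f,L_g) in ℚ(x)⟨Dx⟩.
L = (42 + 72·x) + (-25 - 96·x - 144·x^2)·Dx + (2 + 30·x + 72·x^2)·Dx^2  (order 2).
h: a_k = 7, 25/2, 37/8, 499/48, -2621/384, 80641/3840, …
ICs: h(0) = 7, h′(0) = 25/2.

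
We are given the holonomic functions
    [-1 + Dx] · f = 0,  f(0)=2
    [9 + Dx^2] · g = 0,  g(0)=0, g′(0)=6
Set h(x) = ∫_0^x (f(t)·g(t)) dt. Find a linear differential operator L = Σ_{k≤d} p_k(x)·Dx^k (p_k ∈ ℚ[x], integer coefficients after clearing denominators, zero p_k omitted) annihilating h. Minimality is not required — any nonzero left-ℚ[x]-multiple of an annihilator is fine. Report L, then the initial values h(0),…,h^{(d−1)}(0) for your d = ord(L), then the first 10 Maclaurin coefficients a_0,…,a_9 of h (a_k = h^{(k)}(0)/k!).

L = 10·Dx - 2·Dx^2 + Dx^3  (order 3).
h: a_k = 0, 0, 6, 4, -3, -16/5, -1/15, 26/35, 83/420, -8/135, …
ICs: h(0) = 0, h′(0) = 0, h′′(0) = 12.

f: a_k = 2, 2, 1, 1/3, 1/12, 1/60, 1/360, 1/2520, 1/20160, 1/181440, …
g: a_k = 0, 6, 0, -9, 0, 81/20, 0, -243/280, 0, 243/2240, …
h₀=f·g: eliminate ⇒ L₀, order ≤ 1·2.
∫: right-multiply L₀ by Dx.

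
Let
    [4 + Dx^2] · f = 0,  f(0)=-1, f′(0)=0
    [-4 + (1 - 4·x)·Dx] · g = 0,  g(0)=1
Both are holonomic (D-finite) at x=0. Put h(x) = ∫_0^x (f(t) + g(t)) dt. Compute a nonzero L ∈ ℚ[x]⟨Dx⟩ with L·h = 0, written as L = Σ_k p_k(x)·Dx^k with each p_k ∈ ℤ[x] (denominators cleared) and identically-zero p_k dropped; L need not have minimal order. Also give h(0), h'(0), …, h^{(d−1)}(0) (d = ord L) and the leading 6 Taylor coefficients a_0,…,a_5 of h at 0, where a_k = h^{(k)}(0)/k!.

f: a_k = -1, 0, 2, 0, -2/3, 0, …
g: a_k = 1, 4, 16, 64, 256, 1024, …
Weyl lclm of L_f,L_g ⇒ L₀ (ord ≤ 3).
h=∫₀ˣh₀: take L = L₀·Dx.
L = (-400 + 128·x - 256·x^2)·Dx + (36 - 176·x + 192·x^2 - 256·x^3)·Dx^2 + (-100 + 32·x - 64·x^2)·Dx^3 + (9 - 44·x + 48·x^2 - 64·x^3)·Dx^4  (order 4).
h: a_k = 0, 0, 2, 6, 16, 766/15, …
ICs: h(0) = 0, h′(0) = 0, h′′(0) = 4, h′′′(0) = 36.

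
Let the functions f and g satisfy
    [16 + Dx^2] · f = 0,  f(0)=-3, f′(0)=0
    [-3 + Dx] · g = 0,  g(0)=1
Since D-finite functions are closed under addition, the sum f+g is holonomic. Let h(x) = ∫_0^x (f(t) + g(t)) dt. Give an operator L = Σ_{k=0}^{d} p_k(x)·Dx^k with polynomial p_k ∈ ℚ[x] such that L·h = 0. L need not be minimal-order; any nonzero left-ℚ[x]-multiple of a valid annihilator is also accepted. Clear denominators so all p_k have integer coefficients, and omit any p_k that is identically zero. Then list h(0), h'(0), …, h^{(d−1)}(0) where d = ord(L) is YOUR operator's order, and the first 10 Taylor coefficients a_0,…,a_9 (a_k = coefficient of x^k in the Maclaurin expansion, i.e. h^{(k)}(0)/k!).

f: a_k = -3, 0, 24, 0, -32, 0, 256/15, 0, -512/105, 0, …
g: a_k = 1, 3, 9/2, 9/2, 27/8, 81/40, 81/80, 243/560, 729/4480, 243/4480, …
f+g: L₀ = lclm(L_f,L_g), ord ≤ 2+1.
Integrate: L := L₀·Dx.
L = -48·Dx + 16·Dx^2 - 3·Dx^3 + Dx^4  (order 4).
h: a_k = 0, -2, 3/2, 19/2, 9/8, -229/40, 27/80, 4339/1680, 243/4480, -63349/120960, …
ICs: h(0) = 0, h′(0) = -2, h′′(0) = 3, h′′′(0) = 57.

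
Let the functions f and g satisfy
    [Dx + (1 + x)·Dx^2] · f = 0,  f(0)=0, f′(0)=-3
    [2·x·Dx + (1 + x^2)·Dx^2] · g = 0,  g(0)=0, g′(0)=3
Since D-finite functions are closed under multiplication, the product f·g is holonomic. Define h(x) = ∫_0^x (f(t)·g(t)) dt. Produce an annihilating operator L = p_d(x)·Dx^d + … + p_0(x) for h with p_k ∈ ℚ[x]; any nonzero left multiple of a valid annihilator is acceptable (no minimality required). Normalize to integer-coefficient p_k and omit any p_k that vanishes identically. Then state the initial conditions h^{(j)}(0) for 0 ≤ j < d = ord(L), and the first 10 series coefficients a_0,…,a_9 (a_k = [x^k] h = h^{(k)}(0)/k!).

L = (24 + 44·x + 80·x^2 + 156·x^3 + 120·x^4 + 52·x^5 + 4·x^7)·Dx^2 + (18 + 124·x + 308·x^2 + 484·x^3 + 544·x^4 + 372·x^5 + 140·x^6 + 12·x^7 + 14·x^8)·Dx^3 + (12 + 64·x + 192·x^2 + 312·x^3 + 360·x^4 + 312·x^5 + 192·x^6 + 72·x^7 + 12·x^8 + 8·x^9)·Dx^4 + (5 + 18·x + 37·x^2 + 56·x^3 + 66·x^4 + 60·x^5 + 42·x^6 + 24·x^7 + 9·x^8 + 2·x^9 + x^10)·Dx^5  (order 5).
h: a_k = 0, 0, 0, -3, 9/8, 0, 1/8, -13/35, 33/160, 0, …
ICs: h(0) = 0, h′(0) = 0, h′′(0) = 0, h′′′(0) = -18, h′′′′(0) = 27.

f: a_k = 0, -3, 3/2, -1, 3/4, -3/5, 1/2, -3/7, 3/8, -1/3, …
g: a_k = 0, 3, 0, -1, 0, 3/5, 0, -3/7, 0, 1/3, …
Product ⇒ symmetric product L₀, ord ≤ 4.
h=∫₀ˣh₀: take L = L₀·Dx.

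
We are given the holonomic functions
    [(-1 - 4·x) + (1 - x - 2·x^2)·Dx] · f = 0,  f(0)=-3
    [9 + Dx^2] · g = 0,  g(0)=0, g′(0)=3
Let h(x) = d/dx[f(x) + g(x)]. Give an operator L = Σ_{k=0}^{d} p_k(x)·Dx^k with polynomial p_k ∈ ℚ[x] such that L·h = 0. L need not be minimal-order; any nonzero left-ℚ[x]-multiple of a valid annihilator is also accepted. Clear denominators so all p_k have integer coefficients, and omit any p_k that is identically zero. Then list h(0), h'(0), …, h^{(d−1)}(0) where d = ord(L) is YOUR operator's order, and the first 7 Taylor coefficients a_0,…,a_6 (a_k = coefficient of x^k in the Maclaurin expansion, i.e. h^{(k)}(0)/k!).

f: a_k = -3, -3, -9, -15, -33, -63, -129, …
g: a_k = 0, 3, 0, -9/2, 0, 81/40, 0, …
f+g: L₀ = lclm(L_f,L_g), ord ≤ 1+2.
h₀' ⇒ L via d/dx closure of L₀.
L = (954 + 3600·x + 8154·x^2 + 4140·x^3 + 5760·x^4 + 3888·x^5 + 2592·x^6) + (-117 - 369·x + 585·x^2 + 747·x^3 + 90·x^4 + 828·x^5 + 1512·x^6 + 864·x^7)·Dx + (106 + 400·x + 906·x^2 + 460·x^3 + 640·x^4 + 432·x^5 + 288·x^6)·Dx^2 + (-13 - 41·x + 65·x^2 + 83·x^3 + 10·x^4 + 92·x^5 + 168·x^6 + 96·x^7)·Dx^3  (order 3).
h: a_k = 0, -18, -117/2, -132, -2439/8, -774, -143043/80, …
ICs: h(0) = 0, h′(0) = -18, h′′(0) = -117.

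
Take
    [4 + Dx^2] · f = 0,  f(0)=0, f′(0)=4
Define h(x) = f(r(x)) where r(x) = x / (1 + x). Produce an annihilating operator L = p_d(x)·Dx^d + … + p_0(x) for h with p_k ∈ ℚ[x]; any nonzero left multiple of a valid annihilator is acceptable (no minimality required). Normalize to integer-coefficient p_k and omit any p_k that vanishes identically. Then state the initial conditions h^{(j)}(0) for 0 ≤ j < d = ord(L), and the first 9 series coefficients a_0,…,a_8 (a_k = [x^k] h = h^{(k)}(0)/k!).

L = 4 + (2 + 6·x + 6·x^2 + 2·x^3)·Dx + (1 + 4·x + 6·x^2 + 4·x^3 + x^4)·Dx^2  (order 2).
h: a_k = 0, 4, -4, 4/3, 4, -172/15, 20, -8836/315, 1516/45, …
ICs: h(0) = 0, h′(0) = 4.

f: a_k = 0, 4, 0, -8/3, 0, 8/15, 0, -16/315, 0, …
Substitute x→r, Dx→(1/r')Dx; clear ⇒ L₀.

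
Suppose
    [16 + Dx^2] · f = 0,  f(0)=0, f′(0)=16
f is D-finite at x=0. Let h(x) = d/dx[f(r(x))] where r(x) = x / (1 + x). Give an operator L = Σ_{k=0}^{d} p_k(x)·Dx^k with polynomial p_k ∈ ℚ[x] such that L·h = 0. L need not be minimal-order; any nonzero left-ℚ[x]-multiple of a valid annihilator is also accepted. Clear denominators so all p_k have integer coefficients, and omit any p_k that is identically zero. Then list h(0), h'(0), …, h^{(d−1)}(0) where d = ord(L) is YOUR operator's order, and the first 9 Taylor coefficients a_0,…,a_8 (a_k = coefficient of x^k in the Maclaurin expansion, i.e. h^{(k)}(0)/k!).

f: a_k = 0, 16, 0, -128/3, 0, 512/15, 0, -4096/315, 0, …
f∘r: x↦r, Dx↦Dx/r' in L_f ⇒ L₀.
Derive L from L₀ (diff closure).
L = (22 + 12·x + 6·x^2) + (6 + 18·x + 18·x^2 + 6·x^3)·Dx + (1 + 4·x + 6·x^2 + 4·x^3 + x^4)·Dx^2  (order 2).
h: a_k = 16, -32, -80, 448, -3088/3, 1440, -39376/45, -80512/45, 481648/63, …
ICs: h(0) = 16, h′(0) = -32.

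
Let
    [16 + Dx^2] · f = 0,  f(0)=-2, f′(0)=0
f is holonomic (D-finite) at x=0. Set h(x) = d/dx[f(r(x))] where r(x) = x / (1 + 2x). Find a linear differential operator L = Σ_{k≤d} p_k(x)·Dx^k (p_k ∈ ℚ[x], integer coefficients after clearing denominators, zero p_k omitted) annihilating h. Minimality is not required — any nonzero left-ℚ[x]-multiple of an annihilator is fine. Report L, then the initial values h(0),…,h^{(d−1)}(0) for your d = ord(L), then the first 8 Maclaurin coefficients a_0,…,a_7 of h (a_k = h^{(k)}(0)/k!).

f: a_k = -2, 0, 16, 0, -64/3, 0, 512/45, 0, …
h₀=f(r): pull back L_f along r ⇒ L₀.
Derive L from L₀ (diff closure).
L = (40 + 96·x + 96·x^2) + (12 + 72·x + 144·x^2 + 96·x^3)·Dx + (1 + 8·x + 24·x^2 + 32·x^3 + 16·x^4)·Dx^2  (order 2).
h: a_k = 0, 32, -192, 2048/3, -5120/3, 39424/15, 7168/5, -9641984/315, …
ICs: h(0) = 0, h′(0) = 32.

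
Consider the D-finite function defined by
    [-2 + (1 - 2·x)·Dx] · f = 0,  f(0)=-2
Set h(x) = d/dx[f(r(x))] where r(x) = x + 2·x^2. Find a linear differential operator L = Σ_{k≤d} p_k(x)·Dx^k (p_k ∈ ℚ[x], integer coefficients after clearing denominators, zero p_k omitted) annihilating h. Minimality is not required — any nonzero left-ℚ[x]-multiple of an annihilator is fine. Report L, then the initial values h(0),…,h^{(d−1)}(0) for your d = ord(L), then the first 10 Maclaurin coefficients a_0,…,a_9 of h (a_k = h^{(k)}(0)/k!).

f: a_k = -2, -4, -8, -16, -32, -64, -128, -256, -512, -1024, …
f∘r: x↦r, Dx↦Dx/r' in L_f ⇒ L₀.
h₀' ⇒ L via d/dx closure of L₀.
L = (8 + 24·x + 48·x^2) + (-1 - 2·x + 12·x^2 + 16·x^3)·Dx  (order 1).
h: a_k = -4, -32, -144, -640, -2560, -9984, -37632, -139264, -506880, -1822720, …
ICs: h(0) = -4.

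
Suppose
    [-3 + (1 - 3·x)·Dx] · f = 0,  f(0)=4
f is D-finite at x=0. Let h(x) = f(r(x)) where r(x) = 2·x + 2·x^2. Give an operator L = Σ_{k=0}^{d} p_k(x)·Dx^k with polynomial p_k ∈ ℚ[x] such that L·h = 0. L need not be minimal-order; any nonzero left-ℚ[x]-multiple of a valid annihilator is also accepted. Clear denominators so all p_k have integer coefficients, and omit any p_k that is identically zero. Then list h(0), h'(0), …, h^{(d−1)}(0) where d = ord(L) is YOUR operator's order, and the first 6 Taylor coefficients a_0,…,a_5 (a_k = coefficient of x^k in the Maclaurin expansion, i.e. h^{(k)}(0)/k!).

f: a_k = 4, 12, 36, 108, 324, 972, …
f∘r: x↦r, Dx↦Dx/r' in L_f ⇒ L₀.
L = (6 + 12·x) + (-1 + 6·x + 6·x^2)·Dx  (order 1).
h: a_k = 4, 24, 168, 1152, 7920, 54432, …
ICs: h(0) = 4.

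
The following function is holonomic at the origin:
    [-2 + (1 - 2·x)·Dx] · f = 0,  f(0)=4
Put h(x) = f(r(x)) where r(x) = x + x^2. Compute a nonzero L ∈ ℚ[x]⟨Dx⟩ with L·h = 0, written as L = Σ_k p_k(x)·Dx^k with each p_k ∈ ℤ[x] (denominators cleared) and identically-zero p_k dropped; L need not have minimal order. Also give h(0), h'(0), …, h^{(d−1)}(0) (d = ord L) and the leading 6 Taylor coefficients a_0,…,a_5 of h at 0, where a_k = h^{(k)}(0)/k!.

f: a_k = 4, 8, 16, 32, 64, 128, …
Substitute x→r, Dx→(1/r')Dx; clear ⇒ L₀.
L = (2 + 4·x) + (-1 + 2·x + 2·x^2)·Dx  (order 1).
h: a_k = 4, 8, 24, 64, 176, 480, …
ICs: h(0) = 4.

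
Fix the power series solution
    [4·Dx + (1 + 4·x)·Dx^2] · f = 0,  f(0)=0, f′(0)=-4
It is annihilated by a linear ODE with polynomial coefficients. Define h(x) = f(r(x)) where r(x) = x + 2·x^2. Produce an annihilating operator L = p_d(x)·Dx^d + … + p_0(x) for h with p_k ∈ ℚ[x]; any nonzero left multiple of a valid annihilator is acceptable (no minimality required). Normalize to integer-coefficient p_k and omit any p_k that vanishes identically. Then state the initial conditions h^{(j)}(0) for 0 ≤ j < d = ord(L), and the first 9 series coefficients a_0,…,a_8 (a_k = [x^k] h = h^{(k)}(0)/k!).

L = (16·x + 32·x^2)·Dx + (1 + 8·x + 24·x^2 + 32·x^3)·Dx^2  (order 2).
h: a_k = 0, -4, 0, 32/3, -32, 256/5, 0, -2048/7, 1024, …
ICs: h(0) = 0, h′(0) = -4.

f: a_k = 0, -4, 8, -64/3, 64, -1024/5, 2048/3, -16384/7, 8192, …
Change of var in L_f (x↦r) gives L₀.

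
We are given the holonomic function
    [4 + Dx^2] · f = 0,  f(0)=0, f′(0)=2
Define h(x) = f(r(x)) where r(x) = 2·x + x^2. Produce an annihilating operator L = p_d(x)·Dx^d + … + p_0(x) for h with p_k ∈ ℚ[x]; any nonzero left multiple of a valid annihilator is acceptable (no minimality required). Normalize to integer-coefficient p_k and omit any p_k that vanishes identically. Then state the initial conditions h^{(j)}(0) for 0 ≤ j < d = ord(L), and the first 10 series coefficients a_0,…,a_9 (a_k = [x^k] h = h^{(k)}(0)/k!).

f: a_k = 0, 2, 0, -4/3, 0, 4/15, 0, -8/315, 0, 4/2835, …
Change of var in L_f (x↦r) gives L₀.
L = (16 + 48·x + 48·x^2 + 16·x^3) - Dx + (1 + x)·Dx^2  (order 2).
h: a_k = 0, 4, 2, -32/3, -16, 8/15, 20, 5696/315, -32/45, -38776/2835, …
ICs: h(0) = 0, h′(0) = 4.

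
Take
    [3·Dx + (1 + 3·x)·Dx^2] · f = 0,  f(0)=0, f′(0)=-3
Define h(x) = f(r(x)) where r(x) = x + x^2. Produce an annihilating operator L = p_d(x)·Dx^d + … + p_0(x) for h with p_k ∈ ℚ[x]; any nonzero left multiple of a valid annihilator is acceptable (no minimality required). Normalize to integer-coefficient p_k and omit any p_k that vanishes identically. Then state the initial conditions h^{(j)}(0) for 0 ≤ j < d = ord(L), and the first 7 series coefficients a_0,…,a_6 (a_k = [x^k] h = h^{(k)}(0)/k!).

L = (1 + 6·x + 6·x^2)·Dx + (1 + 5·x + 9·x^2 + 6·x^3)·Dx^2  (order 2).
h: a_k = 0, -3, 3/2, 0, -9/4, 27/5, -9, …
ICs: h(0) = 0, h′(0) = -3.

f: a_k = 0, -3, 9/2, -9, 81/4, -243/5, 243/2, …
Substitute x→r, Dx→(1/r')Dx; clear ⇒ L₀.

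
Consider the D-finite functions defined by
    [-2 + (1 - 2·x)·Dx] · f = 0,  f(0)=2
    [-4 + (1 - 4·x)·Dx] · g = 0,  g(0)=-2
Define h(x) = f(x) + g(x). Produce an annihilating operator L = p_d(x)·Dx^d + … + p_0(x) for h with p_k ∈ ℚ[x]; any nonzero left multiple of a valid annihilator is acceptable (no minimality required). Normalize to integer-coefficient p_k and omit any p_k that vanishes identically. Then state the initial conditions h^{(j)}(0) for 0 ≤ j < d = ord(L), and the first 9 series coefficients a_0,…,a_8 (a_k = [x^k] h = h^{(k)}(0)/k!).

L = -16 + (12 - 32·x)·Dx + (-1 + 6·x - 8·x^2)·Dx^2  (order 2).
h: a_k = 0, -4, -24, -112, -480, -1984, -8064, -32512, -130560, …
ICs: h(0) = 0, h′(0) = -4.

f: a_k = 2, 4, 8, 16, 32, 64, 128, 256, 512, …
g: a_k = -2, -8, -32, -128, -512, -2048, -8192, -32768, -131072, …
h₀=f+g: left-lcm gives L₀, ord ≤ 2.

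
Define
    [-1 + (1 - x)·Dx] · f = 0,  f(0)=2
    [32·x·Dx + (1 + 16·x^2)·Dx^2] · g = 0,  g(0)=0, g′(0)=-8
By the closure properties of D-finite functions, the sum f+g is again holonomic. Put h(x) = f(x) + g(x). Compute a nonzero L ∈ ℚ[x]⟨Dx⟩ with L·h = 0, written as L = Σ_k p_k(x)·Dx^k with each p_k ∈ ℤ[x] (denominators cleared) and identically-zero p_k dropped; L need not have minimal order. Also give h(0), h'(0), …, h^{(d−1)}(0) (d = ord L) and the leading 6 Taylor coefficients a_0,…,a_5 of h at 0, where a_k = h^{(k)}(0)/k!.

L = (-32 + 128·x + 1536·x^2)·Dx + (19 - 32·x - 656·x^2 + 1536·x^3)·Dx^2 + (-1 - 15·x - 240·x^3 + 256·x^4)·Dx^3  (order 3).
h: a_k = 2, -6, 2, 134/3, 2, -2038/5, …
ICs: h(0) = 2, h′(0) = -6, h′′(0) = 4.

f: a_k = 2, 2, 2, 2, 2, 2, …
g: a_k = 0, -8, 0, 128/3, 0, -2048/5, …
h₀=f+g: left-lcm gives L₀, ord ≤ 3.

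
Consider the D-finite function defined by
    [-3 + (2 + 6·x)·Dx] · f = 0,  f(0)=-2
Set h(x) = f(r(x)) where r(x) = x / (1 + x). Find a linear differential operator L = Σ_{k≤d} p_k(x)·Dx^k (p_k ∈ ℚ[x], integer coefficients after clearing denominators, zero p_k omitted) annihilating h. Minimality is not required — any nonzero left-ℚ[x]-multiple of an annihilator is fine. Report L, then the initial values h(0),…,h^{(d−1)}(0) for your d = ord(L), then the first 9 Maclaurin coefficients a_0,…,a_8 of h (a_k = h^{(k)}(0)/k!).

f: a_k = -2, -3, 9/4, -27/8, 405/64, -1701/128, 15309/512, -72171/1024, 2814669/16384, …
Change of var in L_f (x↦r) gives L₀.
L = -3 + (2 + 10·x + 8·x^2)·Dx  (order 1).
h: a_k = -2, -3, 21/4, -87/8, 1677/64, -9069/128, 106305/512, -658335/1024, 33903165/16384, …
ICs: h(0) = -2.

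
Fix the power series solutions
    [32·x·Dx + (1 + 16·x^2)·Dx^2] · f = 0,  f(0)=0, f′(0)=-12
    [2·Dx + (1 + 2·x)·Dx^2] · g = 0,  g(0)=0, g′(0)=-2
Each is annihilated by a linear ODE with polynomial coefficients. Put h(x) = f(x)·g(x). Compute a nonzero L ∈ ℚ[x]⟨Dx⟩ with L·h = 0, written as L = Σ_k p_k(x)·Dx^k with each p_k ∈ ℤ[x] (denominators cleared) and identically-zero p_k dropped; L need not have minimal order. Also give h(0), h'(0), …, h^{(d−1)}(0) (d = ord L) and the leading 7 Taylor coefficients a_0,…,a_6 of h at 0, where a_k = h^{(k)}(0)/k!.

L = (2304 + 8960·x + 114688·x^2 + 552960·x^3 + 983040·x^4 + 851968·x^5 + 1048576·x^7)·Dx + (1032 + 14720·x + 111872·x^2 + 616448·x^3 + 1884160·x^4 + 3047424·x^5 + 2293760·x^6 + 1572864·x^7 + 3670016·x^8)·Dx^2 + (72 + 2512·x + 19968·x^2 + 99072·x^3 + 393216·x^4 + 1019904·x^5 + 1572864·x^6 + 1376256·x^7 + 1572864·x^8 + 2097152·x^9)·Dx^3 + (17 + 132·x + 964·x^2 + 4864·x^3 + 18432·x^4 + 55296·x^5 + 129024·x^6 + 196608·x^7 + 196608·x^8 + 262144·x^9 + 262144·x^10)·Dx^4  (order 4).
h: a_k = 0, 0, 24, -24, -96, 80, 17024/15, …
ICs: h(0) = 0, h′(0) = 0, h′′(0) = 48, h′′′(0) = -144.

f: a_k = 0, -12, 0, 64, 0, -3072/5, 0, …
g: a_k = 0, -2, 2, -8/3, 4, -32/5, 32/3, …
Sym-product of L_f,L_g gives L₀ (≤ ord 4).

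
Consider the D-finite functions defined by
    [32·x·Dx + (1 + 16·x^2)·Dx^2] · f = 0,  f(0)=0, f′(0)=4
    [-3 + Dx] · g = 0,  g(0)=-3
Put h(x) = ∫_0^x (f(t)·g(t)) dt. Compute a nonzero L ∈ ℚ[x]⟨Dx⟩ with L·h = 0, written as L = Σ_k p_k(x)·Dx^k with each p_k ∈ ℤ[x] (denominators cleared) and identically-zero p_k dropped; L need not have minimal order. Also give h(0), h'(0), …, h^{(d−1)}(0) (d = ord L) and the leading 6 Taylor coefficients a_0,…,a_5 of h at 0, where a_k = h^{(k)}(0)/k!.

L = (9 - 96·x + 144·x^2)·Dx + (-6 + 32·x - 96·x^2)·Dx^2 + (1 + 16·x^2)·Dx^3  (order 3).
h: a_k = 0, 0, -6, -12, 5/2, 138/5, …
ICs: h(0) = 0, h′(0) = 0, h′′(0) = -12.

f: a_k = 0, 4, 0, -64/3, 0, 1024/5, …
g: a_k = -3, -9, -27/2, -27/2, -81/8, -243/40, …
Product ⇒ symmetric product L₀, ord ≤ 2.
h=∫h₀ ⇒ L = L₀·Dx.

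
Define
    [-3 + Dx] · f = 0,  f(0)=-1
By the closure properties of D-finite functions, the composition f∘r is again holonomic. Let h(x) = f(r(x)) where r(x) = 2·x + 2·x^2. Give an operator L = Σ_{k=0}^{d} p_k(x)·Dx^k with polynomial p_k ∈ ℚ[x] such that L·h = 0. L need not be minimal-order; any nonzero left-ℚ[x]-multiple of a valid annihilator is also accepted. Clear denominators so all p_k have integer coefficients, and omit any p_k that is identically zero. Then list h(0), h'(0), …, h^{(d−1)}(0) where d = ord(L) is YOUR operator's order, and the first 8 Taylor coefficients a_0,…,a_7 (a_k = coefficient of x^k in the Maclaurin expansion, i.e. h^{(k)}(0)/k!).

f: a_k = -1, -3, -9/2, -9/2, -27/8, -81/40, -81/80, -243/560, …
f∘r: x↦r, Dx↦Dx/r' in L_f ⇒ L₀.
L = (-6 - 12·x) + Dx  (order 1).
h: a_k = -1, -6, -24, -72, -180, -1944/5, -3744/5, -45792/35, …
ICs: h(0) = -1.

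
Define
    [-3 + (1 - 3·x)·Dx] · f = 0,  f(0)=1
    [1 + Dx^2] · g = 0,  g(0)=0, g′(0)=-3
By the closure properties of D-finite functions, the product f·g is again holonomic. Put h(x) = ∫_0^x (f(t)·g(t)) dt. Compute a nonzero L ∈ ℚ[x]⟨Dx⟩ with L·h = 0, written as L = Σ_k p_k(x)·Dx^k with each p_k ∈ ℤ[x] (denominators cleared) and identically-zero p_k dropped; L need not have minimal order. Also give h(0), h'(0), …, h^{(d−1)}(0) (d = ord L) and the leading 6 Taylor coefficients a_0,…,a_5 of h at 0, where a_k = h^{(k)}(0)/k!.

f: a_k = 1, 3, 9, 27, 81, 243, …
g: a_k = 0, -3, 0, 1/2, 0, -1/40, …
f·g: L₀ = L_f ⊗_s L_g, ord ≤ 1·2.
h=∫h₀ ⇒ L = L₀·Dx.
L = (-1 + 3·x)·Dx + 6·Dx^2 + (-1 + 3·x)·Dx^3  (order 3).
h: a_k = 0, 0, -3/2, -3, -53/8, -159/10, …
ICs: h(0) = 0, h′(0) = 0, h′′(0) = -3.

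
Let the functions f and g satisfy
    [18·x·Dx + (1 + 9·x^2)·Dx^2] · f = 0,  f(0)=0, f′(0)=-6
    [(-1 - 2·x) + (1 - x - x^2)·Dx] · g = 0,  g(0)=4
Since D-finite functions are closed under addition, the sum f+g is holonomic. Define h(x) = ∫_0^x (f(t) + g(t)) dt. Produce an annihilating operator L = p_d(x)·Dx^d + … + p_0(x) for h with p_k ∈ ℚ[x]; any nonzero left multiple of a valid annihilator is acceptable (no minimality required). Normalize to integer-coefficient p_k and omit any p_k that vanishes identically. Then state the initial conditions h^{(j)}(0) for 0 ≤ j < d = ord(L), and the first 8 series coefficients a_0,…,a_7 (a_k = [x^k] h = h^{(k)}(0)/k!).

L = (36 - 144·x - 1440·x^2 - 2376·x^3 - 3186·x^4 - 486·x^6)·Dx^2 + (-18 - 24·x + 108·x^2 - 444·x^3 - 2313·x^4 - 2178·x^5 - 243·x^6 - 486·x^7)·Dx^3 + (2 + 10·x + 34·x^2 + 48·x^3 + 123·x^4 - 387·x^5 - 198·x^6 - 81·x^7 - 81·x^8)·Dx^4  (order 4).
h: a_k = 0, 4, -1, 8/3, 15/2, 4, -163/15, 52/7, …
ICs: h(0) = 0, h′(0) = 4, h′′(0) = -2, h′′′(0) = 16.

f: a_k = 0, -6, 0, 18, 0, -486/5, 0, 4374/7, …
g: a_k = 4, 4, 8, 12, 20, 32, 52, 84, …
L₀ := lclm(L_f,L_g); ord L₀ ≤ 2+1.
∫: right-multiply L₀ by Dx.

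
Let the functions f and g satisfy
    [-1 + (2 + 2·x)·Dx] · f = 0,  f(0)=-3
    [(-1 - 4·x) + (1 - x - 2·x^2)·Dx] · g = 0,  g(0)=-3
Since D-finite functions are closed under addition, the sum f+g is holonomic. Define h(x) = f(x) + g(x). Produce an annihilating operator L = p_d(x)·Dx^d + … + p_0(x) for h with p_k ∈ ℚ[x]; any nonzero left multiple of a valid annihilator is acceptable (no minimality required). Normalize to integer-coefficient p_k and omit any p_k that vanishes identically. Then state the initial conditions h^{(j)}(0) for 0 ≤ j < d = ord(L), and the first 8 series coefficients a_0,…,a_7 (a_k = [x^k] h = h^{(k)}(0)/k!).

f: a_k = -3, -3/2, 3/8, -3/16, 15/128, -21/256, 63/1024, -99/2048, …
g: a_k = -3, -3, -9, -15, -33, -63, -129, -255, …
Sum ⇒ L₀ = lclm(L_f,L_g) in ℚ(x)⟨Dx⟩.
L = (13 + 26·x + 40·x^2) + (-25 - 69·x - 144·x^2 - 100·x^3)·Dx + (2 + 20·x - 6·x^2 - 64·x^3 - 40·x^4)·Dx^2  (order 2).
h: a_k = -6, -9/2, -69/8, -243/16, -4209/128, -16149/256, -132033/1024, -522339/2048, …
ICs: h(0) = -6, h′(0) = -9/2.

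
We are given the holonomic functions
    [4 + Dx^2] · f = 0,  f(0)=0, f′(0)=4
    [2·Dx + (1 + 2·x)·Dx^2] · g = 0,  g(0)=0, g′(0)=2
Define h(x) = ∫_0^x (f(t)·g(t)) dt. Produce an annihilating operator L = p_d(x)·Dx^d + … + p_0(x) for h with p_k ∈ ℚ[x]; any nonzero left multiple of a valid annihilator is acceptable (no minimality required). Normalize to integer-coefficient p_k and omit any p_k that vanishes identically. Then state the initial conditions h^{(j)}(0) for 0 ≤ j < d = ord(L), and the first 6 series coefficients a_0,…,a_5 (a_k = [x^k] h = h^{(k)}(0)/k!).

L = (-48 + 192·x + 1216·x^2 + 2048·x^3 + 1024·x^4)·Dx + (32 + 320·x + 768·x^2 + 512·x^3)·Dx^2 + (160·x + 672·x^2 + 1024·x^3 + 512·x^4)·Dx^3 + (8 + 80·x + 192·x^2 + 128·x^3)·Dx^4 + (3 + 28·x + 92·x^2 + 128·x^3 + 64·x^4)·Dx^5  (order 5).
h: a_k = 0, 0, 0, 8/3, -2, 16/15, …
ICs: h(0) = 0, h′(0) = 0, h′′(0) = 0, h′′′(0) = 16, h′′′′(0) = -48.

f: a_k = 0, 4, 0, -8/3, 0, 8/15, …
g: a_k = 0, 2, -2, 8/3, -4, 32/5, …
Product ⇒ symmetric product L₀, ord ≤ 4.
Integrate: L := L₀·Dx.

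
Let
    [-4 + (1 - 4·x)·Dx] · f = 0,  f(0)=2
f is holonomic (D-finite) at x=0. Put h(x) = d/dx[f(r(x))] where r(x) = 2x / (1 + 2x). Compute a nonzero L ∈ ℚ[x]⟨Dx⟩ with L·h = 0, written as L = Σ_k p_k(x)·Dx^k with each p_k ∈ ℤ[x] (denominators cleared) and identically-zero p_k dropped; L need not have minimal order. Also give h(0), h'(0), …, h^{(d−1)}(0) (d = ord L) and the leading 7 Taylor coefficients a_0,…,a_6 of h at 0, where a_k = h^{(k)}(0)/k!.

L = 12 + (-1 + 6·x)·Dx  (order 1).
h: a_k = 16, 192, 1728, 13824, 103680, 746496, 5225472, …
ICs: h(0) = 16.

f: a_k = 2, 8, 32, 128, 512, 2048, 8192, …
L₀ from L_f via x↦r, Dx↦r'^{-1}Dx.
h₀' ⇒ L via d/dx closure of L₀.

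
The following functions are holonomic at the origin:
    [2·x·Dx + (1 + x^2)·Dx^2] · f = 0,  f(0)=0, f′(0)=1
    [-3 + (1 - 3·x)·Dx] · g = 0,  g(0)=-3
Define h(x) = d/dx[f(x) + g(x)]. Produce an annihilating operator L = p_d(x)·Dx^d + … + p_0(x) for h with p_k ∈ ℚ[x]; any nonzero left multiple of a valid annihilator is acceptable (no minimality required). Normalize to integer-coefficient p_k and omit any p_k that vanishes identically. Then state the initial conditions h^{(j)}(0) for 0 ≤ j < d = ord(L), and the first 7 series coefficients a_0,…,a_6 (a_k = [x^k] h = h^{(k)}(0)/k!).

L = (6 - 72·x - 18·x^2) + (-28 + 6·x - 60·x^2 - 18·x^3)·Dx + (3 - 8·x - 8·x^3 - 3·x^4)·Dx^2  (order 2).
h: a_k = -8, -54, -244, -972, -3644, -13122, -45928, …
ICs: h(0) = -8, h′(0) = -54.

f: a_k = 0, 1, 0, -1/3, 0, 1/5, 0, …
g: a_k = -3, -9, -27, -81, -243, -729, -2187, …
f+g: L₀ = lclm(L_f,L_g), ord ≤ 2+1.
Derive L from L₀ (diff closure).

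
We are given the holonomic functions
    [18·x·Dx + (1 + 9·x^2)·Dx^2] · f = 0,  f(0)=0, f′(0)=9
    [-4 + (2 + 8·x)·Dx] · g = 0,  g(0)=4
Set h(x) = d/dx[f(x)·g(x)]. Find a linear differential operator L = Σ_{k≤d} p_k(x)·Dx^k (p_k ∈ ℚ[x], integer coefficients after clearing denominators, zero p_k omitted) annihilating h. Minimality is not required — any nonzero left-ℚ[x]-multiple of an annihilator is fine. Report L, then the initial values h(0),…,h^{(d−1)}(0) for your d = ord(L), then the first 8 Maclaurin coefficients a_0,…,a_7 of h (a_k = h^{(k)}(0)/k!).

f: a_k = 0, 9, 0, -27, 0, 729/5, 0, -6561/7, …
g: a_k = 4, 8, -8, 16, -40, 112, -336, 1056, …
h₀=f·g: eliminate ⇒ L₀, order ≤ 2·1.
Derive L from L₀ (diff closure).
L = (2 + 120·x + 150·x^2 - 648·x^3 - 324·x^4) + (7 + 70·x + 279·x^2 - 42·x^3 - 2268·x^4 - 1296·x^5)·Dx + (1 + 5·x - 2·x^2 - 27·x^3 - 147·x^4 - 648·x^5 - 432·x^6)·Dx^2  (order 2).
h: a_k = 36, 144, -540, -288, 2196, 52272/5, -240084/5, 368064/35, …
ICs: h(0) = 36, h′(0) = 144.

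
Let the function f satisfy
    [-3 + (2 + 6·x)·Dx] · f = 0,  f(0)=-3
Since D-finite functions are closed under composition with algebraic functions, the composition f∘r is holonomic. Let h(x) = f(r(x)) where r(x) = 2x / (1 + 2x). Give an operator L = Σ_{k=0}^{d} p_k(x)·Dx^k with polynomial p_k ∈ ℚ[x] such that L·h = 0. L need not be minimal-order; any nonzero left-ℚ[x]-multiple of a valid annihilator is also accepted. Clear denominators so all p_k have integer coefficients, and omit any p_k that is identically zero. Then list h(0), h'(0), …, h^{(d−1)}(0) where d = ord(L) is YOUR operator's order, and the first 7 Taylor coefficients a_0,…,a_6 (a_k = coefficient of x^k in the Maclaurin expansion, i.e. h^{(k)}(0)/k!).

f: a_k = -3, -9/2, 27/8, -81/16, 1215/128, -5103/256, 45927/1024, …
L₀ from L_f via x↦r, Dx↦r'^{-1}Dx.
L = -3 + (1 + 10·x + 16·x^2)·Dx  (order 1).
h: a_k = -3, -9, 63/2, -261/2, 5031/8, -27207/8, 318915/16, …
ICs: h(0) = -3.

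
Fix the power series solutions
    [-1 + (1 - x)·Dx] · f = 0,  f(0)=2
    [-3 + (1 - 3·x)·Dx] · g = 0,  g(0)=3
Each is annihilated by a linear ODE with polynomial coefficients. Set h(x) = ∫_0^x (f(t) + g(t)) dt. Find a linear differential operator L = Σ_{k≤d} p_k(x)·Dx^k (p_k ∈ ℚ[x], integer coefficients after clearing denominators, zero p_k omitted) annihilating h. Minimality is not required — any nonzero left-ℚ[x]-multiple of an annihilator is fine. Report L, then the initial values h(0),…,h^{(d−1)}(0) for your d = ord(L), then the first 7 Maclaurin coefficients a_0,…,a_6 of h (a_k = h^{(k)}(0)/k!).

f: a_k = 2, 2, 2, 2, 2, 2, 2, …
g: a_k = 3, 9, 27, 81, 243, 729, 2187, …
f+g: L₀ = lclm(L_f,L_g), ord ≤ 1+1.
Integrate: L := L₀·Dx.
L = -6·Dx + (8 - 12·x)·Dx^2 + (-1 + 4·x - 3·x^2)·Dx^3  (order 3).
h: a_k = 0, 5, 11/2, 29/3, 83/4, 49, 731/6, …
ICs: h(0) = 0, h′(0) = 5, h′′(0) = 11.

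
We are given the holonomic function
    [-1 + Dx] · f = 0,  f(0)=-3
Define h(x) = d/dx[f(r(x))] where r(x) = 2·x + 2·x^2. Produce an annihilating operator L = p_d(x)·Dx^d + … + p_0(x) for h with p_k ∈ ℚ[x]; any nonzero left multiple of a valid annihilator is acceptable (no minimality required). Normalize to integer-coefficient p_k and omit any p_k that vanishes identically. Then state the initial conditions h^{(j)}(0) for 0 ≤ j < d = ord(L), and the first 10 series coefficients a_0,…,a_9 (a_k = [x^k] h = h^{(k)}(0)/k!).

L = (4 + 8·x + 8·x^2) + (-1 - 2·x)·Dx  (order 1).
h: a_k = -6, -24, -48, -80, -104, -608/5, -1856/15, -12224/105, -2096/21, -75968/945, …
ICs: h(0) = -6.

f: a_k = -3, -3, -3/2, -1/2, -1/8, -1/40, -1/240, -1/1680, -1/13440, -1/120960, …
Substitute x→r, Dx→(1/r')Dx; clear ⇒ L₀.
Derive L from L₀ (diff closure).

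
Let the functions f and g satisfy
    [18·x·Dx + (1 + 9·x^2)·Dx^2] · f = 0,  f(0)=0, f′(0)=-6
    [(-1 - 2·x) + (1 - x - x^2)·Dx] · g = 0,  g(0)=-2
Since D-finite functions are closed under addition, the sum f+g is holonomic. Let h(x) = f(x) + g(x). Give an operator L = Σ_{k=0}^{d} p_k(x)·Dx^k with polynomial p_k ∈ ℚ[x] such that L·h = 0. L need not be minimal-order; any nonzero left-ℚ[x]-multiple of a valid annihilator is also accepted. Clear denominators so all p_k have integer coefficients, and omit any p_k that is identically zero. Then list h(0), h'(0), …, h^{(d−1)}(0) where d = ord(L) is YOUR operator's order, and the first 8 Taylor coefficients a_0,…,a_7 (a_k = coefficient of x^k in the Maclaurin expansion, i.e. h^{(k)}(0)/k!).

L = (36 - 144·x - 1440·x^2 - 2376·x^3 - 3186·x^4 - 486·x^6)·Dx + (-18 - 24·x + 108·x^2 - 444·x^3 - 2313·x^4 - 2178·x^5 - 243·x^6 - 486·x^7)·Dx^2 + (2 + 10·x + 34·x^2 + 48·x^3 + 123·x^4 - 387·x^5 - 198·x^6 - 81·x^7 - 81·x^8)·Dx^3  (order 3).
h: a_k = -2, -8, -4, 12, -10, -566/5, -26, 4080/7, …
ICs: h(0) = -2, h′(0) = -8, h′′(0) = -8.

f: a_k = 0, -6, 0, 18, 0, -486/5, 0, 4374/7, …
g: a_k = -2, -2, -4, -6, -10, -16, -26, -42, …
h₀=f+g: left-lcm gives L₀, ord ≤ 3.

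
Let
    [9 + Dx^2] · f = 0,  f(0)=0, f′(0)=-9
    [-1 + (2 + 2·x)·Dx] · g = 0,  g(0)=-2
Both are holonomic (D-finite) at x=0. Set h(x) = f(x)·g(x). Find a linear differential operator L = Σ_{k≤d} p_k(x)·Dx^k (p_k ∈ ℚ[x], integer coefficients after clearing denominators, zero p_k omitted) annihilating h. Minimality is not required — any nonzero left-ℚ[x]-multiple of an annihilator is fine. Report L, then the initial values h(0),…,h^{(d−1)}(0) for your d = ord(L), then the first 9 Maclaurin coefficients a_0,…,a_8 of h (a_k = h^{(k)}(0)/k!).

f: a_k = 0, -9, 0, 27/2, 0, -243/40, 0, 729/560, 0, …
g: a_k = -2, -1, 1/4, -1/8, 5/64, -7/128, 21/512, -33/1024, 429/16384, …
f·g: L₀ = L_f ⊗_s L_g, ord ≤ 2·1.
L = (39 + 72·x + 36·x^2) + (-4 - 4·x)·Dx + (4 + 8·x + 4·x^2)·Dx^2  (order 2).
h: a_k = 0, 18, 9, -117/4, -99/8, 4743/320, 3123/640, -61587/17920, -7101/7168, …
ICs: h(0) = 0, h′(0) = 18.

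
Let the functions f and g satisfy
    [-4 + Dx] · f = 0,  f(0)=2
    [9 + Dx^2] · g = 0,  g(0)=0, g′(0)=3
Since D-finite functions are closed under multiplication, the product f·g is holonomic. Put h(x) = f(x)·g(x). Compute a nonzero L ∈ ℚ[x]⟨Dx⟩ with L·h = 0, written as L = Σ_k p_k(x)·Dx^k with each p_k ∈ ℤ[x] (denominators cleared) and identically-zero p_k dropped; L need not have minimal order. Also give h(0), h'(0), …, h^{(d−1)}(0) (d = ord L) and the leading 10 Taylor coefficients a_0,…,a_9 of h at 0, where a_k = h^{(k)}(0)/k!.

f: a_k = 2, 8, 16, 64/3, 64/3, 256/15, 512/45, 2048/315, 1024/315, 4096/2835, …
g: a_k = 0, 3, 0, -9/2, 0, 81/40, 0, -243/560, 0, 243/4480, …
f·g: L₀ = L_f ⊗_s L_g, ord ≤ 1·2.
L = 25 - 8·Dx + Dx^2  (order 2).
h: a_k = 0, 6, 24, 39, 28, -79/20, -143/5, -25481/840, -527/30, -34151/6720, …
ICs: h(0) = 0, h′(0) = 6.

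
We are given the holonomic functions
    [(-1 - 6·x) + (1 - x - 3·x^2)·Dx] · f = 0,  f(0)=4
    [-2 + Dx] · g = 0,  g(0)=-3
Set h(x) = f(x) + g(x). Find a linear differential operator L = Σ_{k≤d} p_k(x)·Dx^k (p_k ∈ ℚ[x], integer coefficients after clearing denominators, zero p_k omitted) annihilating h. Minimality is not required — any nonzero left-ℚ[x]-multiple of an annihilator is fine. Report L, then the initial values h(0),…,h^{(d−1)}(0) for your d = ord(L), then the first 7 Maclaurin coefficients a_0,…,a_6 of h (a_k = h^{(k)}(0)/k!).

f: a_k = 4, 4, 16, 28, 76, 160, 388, …
g: a_k = -3, -6, -6, -4, -2, -4/5, -4/15, …
Sum ⇒ L₀ = lclm(L_f,L_g) in ℚ(x)⟨Dx⟩.
L = (-12 - 16·x - 144·x^2 - 72·x^3) + (4 + 26·x + 74·x^2 - 24·x^3 - 36·x^4)·Dx + (1 - 9·x - x^2 + 30·x^3 + 18·x^4)·Dx^2  (order 2).
h: a_k = 1, -2, 10, 24, 74, 796/5, 5816/15, …
ICs: h(0) = 1, h′(0) = -2.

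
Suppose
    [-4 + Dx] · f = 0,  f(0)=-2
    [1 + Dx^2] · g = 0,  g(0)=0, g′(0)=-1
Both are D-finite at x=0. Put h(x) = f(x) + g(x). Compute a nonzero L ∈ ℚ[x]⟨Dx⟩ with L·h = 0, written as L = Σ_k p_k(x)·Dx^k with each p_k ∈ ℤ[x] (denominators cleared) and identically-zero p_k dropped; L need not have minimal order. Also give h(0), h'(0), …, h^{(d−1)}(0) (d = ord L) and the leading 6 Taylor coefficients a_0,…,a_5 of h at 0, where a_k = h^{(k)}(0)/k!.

L = -4 + Dx - 4·Dx^2 + Dx^3  (order 3).
h: a_k = -2, -9, -16, -127/6, -64/3, -683/40, …
ICs: h(0) = -2, h′(0) = -9, h′′(0) = -32.

f: a_k = -2, -8, -16, -64/3, -64/3, -256/15, …
g: a_k = 0, -1, 0, 1/6, 0, -1/120, …
Weyl lclm of L_f,L_g ⇒ L₀ (ord ≤ 3).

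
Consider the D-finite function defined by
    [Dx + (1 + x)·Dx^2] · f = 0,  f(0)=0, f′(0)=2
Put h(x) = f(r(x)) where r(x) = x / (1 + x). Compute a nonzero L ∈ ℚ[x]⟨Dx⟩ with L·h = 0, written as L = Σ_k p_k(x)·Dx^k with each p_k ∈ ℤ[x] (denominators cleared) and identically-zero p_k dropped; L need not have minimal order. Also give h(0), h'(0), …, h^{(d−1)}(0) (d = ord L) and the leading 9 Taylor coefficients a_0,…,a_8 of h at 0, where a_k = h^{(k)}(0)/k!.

f: a_k = 0, 2, -1, 2/3, -1/2, 2/5, -1/3, 2/7, -1/4, …
h₀=f(r): pull back L_f along r ⇒ L₀.
L = (3 + 4·x)·Dx + (1 + 3·x + 2·x^2)·Dx^2  (order 2).
h: a_k = 0, 2, -3, 14/3, -15/2, 62/5, -21, 254/7, -255/4, …
ICs: h(0) = 0, h′(0) = 2.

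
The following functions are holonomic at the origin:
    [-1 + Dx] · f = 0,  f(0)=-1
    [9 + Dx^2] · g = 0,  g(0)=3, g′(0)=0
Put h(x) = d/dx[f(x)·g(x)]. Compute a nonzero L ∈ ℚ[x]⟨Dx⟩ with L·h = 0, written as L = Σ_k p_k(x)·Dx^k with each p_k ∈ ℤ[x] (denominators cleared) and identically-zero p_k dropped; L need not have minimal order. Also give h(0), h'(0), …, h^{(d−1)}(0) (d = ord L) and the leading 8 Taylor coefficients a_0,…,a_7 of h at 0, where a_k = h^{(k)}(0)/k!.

f: a_k = -1, -1, -1/2, -1/6, -1/24, -1/120, -1/720, -1/5040, …
g: a_k = 3, 0, -27/2, 0, 81/8, 0, -243/80, 0, …
f·g: L₀ = L_f ⊗_s L_g, ord ≤ 1·2.
Derive L from L₀ (diff closure).
L = 10 - 2·Dx + Dx^2  (order 2).
h: a_k = -3, 24, 39, -14, -79/2, -44/5, 307/30, 527/105, …
ICs: h(0) = -3, h′(0) = 24.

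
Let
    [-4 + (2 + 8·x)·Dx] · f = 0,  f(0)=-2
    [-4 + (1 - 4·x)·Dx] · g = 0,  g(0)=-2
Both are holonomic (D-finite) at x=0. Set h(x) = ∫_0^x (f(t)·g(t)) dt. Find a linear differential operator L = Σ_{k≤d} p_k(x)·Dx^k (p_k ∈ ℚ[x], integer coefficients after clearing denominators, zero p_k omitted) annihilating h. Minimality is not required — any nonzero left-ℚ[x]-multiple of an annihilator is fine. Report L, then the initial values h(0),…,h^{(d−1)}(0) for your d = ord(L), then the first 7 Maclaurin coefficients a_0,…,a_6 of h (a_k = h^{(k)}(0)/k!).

f: a_k = -2, -4, 4, -8, 20, -56, 168, …
g: a_k = -2, -8, -32, -128, -512, -2048, -8192, …
h₀=f·g: eliminate ⇒ L₀, order ≤ 1·1.
Integrate: L := L₀·Dx.
L = (6 + 8·x)·Dx + (-1 + 16·x^2)·Dx^2  (order 2).
h: a_k = 0, 4, 12, 88/3, 92, 1432/5, 2920/3, …
ICs: h(0) = 0, h′(0) = 4.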